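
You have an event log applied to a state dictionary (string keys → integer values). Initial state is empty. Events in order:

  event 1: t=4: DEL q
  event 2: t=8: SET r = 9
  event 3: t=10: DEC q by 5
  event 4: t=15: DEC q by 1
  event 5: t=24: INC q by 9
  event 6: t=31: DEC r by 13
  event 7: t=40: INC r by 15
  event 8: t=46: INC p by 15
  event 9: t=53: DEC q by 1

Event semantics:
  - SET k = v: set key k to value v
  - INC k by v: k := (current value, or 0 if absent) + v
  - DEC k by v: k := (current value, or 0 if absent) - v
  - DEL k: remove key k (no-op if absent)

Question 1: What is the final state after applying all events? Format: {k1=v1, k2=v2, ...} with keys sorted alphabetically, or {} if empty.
  after event 1 (t=4: DEL q): {}
  after event 2 (t=8: SET r = 9): {r=9}
  after event 3 (t=10: DEC q by 5): {q=-5, r=9}
  after event 4 (t=15: DEC q by 1): {q=-6, r=9}
  after event 5 (t=24: INC q by 9): {q=3, r=9}
  after event 6 (t=31: DEC r by 13): {q=3, r=-4}
  after event 7 (t=40: INC r by 15): {q=3, r=11}
  after event 8 (t=46: INC p by 15): {p=15, q=3, r=11}
  after event 9 (t=53: DEC q by 1): {p=15, q=2, r=11}

Answer: {p=15, q=2, r=11}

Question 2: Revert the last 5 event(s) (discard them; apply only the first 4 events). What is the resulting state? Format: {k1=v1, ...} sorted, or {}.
Keep first 4 events (discard last 5):
  after event 1 (t=4: DEL q): {}
  after event 2 (t=8: SET r = 9): {r=9}
  after event 3 (t=10: DEC q by 5): {q=-5, r=9}
  after event 4 (t=15: DEC q by 1): {q=-6, r=9}

Answer: {q=-6, r=9}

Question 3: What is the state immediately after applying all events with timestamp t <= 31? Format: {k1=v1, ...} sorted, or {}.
Answer: {q=3, r=-4}

Derivation:
Apply events with t <= 31 (6 events):
  after event 1 (t=4: DEL q): {}
  after event 2 (t=8: SET r = 9): {r=9}
  after event 3 (t=10: DEC q by 5): {q=-5, r=9}
  after event 4 (t=15: DEC q by 1): {q=-6, r=9}
  after event 5 (t=24: INC q by 9): {q=3, r=9}
  after event 6 (t=31: DEC r by 13): {q=3, r=-4}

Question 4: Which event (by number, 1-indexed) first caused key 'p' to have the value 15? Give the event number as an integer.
Answer: 8

Derivation:
Looking for first event where p becomes 15:
  event 8: p (absent) -> 15  <-- first match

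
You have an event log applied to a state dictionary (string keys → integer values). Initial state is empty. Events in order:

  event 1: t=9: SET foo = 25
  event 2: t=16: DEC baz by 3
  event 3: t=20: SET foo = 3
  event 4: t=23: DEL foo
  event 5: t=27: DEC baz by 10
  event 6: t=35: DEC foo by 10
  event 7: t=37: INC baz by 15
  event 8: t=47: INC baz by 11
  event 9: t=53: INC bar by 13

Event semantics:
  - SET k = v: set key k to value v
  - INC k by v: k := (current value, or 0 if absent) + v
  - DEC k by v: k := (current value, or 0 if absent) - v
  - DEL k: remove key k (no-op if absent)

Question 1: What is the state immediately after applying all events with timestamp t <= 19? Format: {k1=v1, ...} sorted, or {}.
Apply events with t <= 19 (2 events):
  after event 1 (t=9: SET foo = 25): {foo=25}
  after event 2 (t=16: DEC baz by 3): {baz=-3, foo=25}

Answer: {baz=-3, foo=25}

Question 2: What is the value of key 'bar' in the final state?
Track key 'bar' through all 9 events:
  event 1 (t=9: SET foo = 25): bar unchanged
  event 2 (t=16: DEC baz by 3): bar unchanged
  event 3 (t=20: SET foo = 3): bar unchanged
  event 4 (t=23: DEL foo): bar unchanged
  event 5 (t=27: DEC baz by 10): bar unchanged
  event 6 (t=35: DEC foo by 10): bar unchanged
  event 7 (t=37: INC baz by 15): bar unchanged
  event 8 (t=47: INC baz by 11): bar unchanged
  event 9 (t=53: INC bar by 13): bar (absent) -> 13
Final: bar = 13

Answer: 13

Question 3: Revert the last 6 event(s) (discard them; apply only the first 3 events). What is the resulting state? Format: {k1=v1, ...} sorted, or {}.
Answer: {baz=-3, foo=3}

Derivation:
Keep first 3 events (discard last 6):
  after event 1 (t=9: SET foo = 25): {foo=25}
  after event 2 (t=16: DEC baz by 3): {baz=-3, foo=25}
  after event 3 (t=20: SET foo = 3): {baz=-3, foo=3}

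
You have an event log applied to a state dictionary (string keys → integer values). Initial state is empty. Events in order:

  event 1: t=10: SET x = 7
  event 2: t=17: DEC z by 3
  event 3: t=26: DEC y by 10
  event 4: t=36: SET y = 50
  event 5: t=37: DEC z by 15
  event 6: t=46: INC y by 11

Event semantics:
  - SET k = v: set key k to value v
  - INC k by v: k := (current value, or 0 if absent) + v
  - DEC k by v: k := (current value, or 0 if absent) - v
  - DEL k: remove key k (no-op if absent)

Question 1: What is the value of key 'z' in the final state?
Answer: -18

Derivation:
Track key 'z' through all 6 events:
  event 1 (t=10: SET x = 7): z unchanged
  event 2 (t=17: DEC z by 3): z (absent) -> -3
  event 3 (t=26: DEC y by 10): z unchanged
  event 4 (t=36: SET y = 50): z unchanged
  event 5 (t=37: DEC z by 15): z -3 -> -18
  event 6 (t=46: INC y by 11): z unchanged
Final: z = -18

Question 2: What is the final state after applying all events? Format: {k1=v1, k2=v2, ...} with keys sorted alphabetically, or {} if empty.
  after event 1 (t=10: SET x = 7): {x=7}
  after event 2 (t=17: DEC z by 3): {x=7, z=-3}
  after event 3 (t=26: DEC y by 10): {x=7, y=-10, z=-3}
  after event 4 (t=36: SET y = 50): {x=7, y=50, z=-3}
  after event 5 (t=37: DEC z by 15): {x=7, y=50, z=-18}
  after event 6 (t=46: INC y by 11): {x=7, y=61, z=-18}

Answer: {x=7, y=61, z=-18}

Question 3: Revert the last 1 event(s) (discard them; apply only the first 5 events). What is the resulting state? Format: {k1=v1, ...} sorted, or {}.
Answer: {x=7, y=50, z=-18}

Derivation:
Keep first 5 events (discard last 1):
  after event 1 (t=10: SET x = 7): {x=7}
  after event 2 (t=17: DEC z by 3): {x=7, z=-3}
  after event 3 (t=26: DEC y by 10): {x=7, y=-10, z=-3}
  after event 4 (t=36: SET y = 50): {x=7, y=50, z=-3}
  after event 5 (t=37: DEC z by 15): {x=7, y=50, z=-18}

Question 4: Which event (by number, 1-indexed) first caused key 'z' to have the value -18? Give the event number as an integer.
Answer: 5

Derivation:
Looking for first event where z becomes -18:
  event 2: z = -3
  event 3: z = -3
  event 4: z = -3
  event 5: z -3 -> -18  <-- first match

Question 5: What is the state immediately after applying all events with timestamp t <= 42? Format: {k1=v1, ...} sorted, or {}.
Answer: {x=7, y=50, z=-18}

Derivation:
Apply events with t <= 42 (5 events):
  after event 1 (t=10: SET x = 7): {x=7}
  after event 2 (t=17: DEC z by 3): {x=7, z=-3}
  after event 3 (t=26: DEC y by 10): {x=7, y=-10, z=-3}
  after event 4 (t=36: SET y = 50): {x=7, y=50, z=-3}
  after event 5 (t=37: DEC z by 15): {x=7, y=50, z=-18}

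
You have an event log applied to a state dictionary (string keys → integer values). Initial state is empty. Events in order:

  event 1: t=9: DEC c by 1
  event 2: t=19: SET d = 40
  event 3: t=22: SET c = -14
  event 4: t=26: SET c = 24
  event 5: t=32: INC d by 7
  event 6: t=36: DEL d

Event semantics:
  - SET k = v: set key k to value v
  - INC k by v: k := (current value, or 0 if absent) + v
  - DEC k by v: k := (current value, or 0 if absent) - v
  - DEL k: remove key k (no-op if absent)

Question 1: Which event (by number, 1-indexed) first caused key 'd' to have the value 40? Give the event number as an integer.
Looking for first event where d becomes 40:
  event 2: d (absent) -> 40  <-- first match

Answer: 2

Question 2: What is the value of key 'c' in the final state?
Answer: 24

Derivation:
Track key 'c' through all 6 events:
  event 1 (t=9: DEC c by 1): c (absent) -> -1
  event 2 (t=19: SET d = 40): c unchanged
  event 3 (t=22: SET c = -14): c -1 -> -14
  event 4 (t=26: SET c = 24): c -14 -> 24
  event 5 (t=32: INC d by 7): c unchanged
  event 6 (t=36: DEL d): c unchanged
Final: c = 24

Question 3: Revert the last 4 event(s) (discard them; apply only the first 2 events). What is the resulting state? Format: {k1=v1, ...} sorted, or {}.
Answer: {c=-1, d=40}

Derivation:
Keep first 2 events (discard last 4):
  after event 1 (t=9: DEC c by 1): {c=-1}
  after event 2 (t=19: SET d = 40): {c=-1, d=40}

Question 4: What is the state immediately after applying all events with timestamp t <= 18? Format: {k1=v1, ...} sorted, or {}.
Apply events with t <= 18 (1 events):
  after event 1 (t=9: DEC c by 1): {c=-1}

Answer: {c=-1}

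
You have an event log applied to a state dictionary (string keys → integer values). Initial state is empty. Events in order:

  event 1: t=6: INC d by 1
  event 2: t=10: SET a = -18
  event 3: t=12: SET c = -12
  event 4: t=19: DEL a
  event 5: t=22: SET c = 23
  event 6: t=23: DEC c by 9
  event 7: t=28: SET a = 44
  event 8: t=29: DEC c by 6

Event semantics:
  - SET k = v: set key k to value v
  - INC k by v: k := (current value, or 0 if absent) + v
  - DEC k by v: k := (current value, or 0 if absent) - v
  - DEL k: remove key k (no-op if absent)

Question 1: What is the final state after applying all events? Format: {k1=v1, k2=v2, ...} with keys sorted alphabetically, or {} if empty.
  after event 1 (t=6: INC d by 1): {d=1}
  after event 2 (t=10: SET a = -18): {a=-18, d=1}
  after event 3 (t=12: SET c = -12): {a=-18, c=-12, d=1}
  after event 4 (t=19: DEL a): {c=-12, d=1}
  after event 5 (t=22: SET c = 23): {c=23, d=1}
  after event 6 (t=23: DEC c by 9): {c=14, d=1}
  after event 7 (t=28: SET a = 44): {a=44, c=14, d=1}
  after event 8 (t=29: DEC c by 6): {a=44, c=8, d=1}

Answer: {a=44, c=8, d=1}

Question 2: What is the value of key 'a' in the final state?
Answer: 44

Derivation:
Track key 'a' through all 8 events:
  event 1 (t=6: INC d by 1): a unchanged
  event 2 (t=10: SET a = -18): a (absent) -> -18
  event 3 (t=12: SET c = -12): a unchanged
  event 4 (t=19: DEL a): a -18 -> (absent)
  event 5 (t=22: SET c = 23): a unchanged
  event 6 (t=23: DEC c by 9): a unchanged
  event 7 (t=28: SET a = 44): a (absent) -> 44
  event 8 (t=29: DEC c by 6): a unchanged
Final: a = 44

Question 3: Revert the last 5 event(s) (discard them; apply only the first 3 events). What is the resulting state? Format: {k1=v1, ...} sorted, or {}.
Keep first 3 events (discard last 5):
  after event 1 (t=6: INC d by 1): {d=1}
  after event 2 (t=10: SET a = -18): {a=-18, d=1}
  after event 3 (t=12: SET c = -12): {a=-18, c=-12, d=1}

Answer: {a=-18, c=-12, d=1}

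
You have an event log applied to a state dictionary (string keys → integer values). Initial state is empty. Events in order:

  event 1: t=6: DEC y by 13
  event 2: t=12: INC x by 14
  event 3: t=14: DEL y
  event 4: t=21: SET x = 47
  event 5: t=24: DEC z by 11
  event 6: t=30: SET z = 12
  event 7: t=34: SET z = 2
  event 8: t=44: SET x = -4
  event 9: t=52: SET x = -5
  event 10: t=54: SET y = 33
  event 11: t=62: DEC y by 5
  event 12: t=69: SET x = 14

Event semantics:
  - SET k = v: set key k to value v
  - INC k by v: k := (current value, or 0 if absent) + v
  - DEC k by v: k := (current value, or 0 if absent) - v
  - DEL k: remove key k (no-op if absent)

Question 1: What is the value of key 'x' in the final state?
Track key 'x' through all 12 events:
  event 1 (t=6: DEC y by 13): x unchanged
  event 2 (t=12: INC x by 14): x (absent) -> 14
  event 3 (t=14: DEL y): x unchanged
  event 4 (t=21: SET x = 47): x 14 -> 47
  event 5 (t=24: DEC z by 11): x unchanged
  event 6 (t=30: SET z = 12): x unchanged
  event 7 (t=34: SET z = 2): x unchanged
  event 8 (t=44: SET x = -4): x 47 -> -4
  event 9 (t=52: SET x = -5): x -4 -> -5
  event 10 (t=54: SET y = 33): x unchanged
  event 11 (t=62: DEC y by 5): x unchanged
  event 12 (t=69: SET x = 14): x -5 -> 14
Final: x = 14

Answer: 14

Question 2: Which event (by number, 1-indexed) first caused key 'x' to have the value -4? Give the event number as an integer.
Answer: 8

Derivation:
Looking for first event where x becomes -4:
  event 2: x = 14
  event 3: x = 14
  event 4: x = 47
  event 5: x = 47
  event 6: x = 47
  event 7: x = 47
  event 8: x 47 -> -4  <-- first match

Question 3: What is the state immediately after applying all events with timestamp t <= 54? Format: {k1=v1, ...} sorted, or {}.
Apply events with t <= 54 (10 events):
  after event 1 (t=6: DEC y by 13): {y=-13}
  after event 2 (t=12: INC x by 14): {x=14, y=-13}
  after event 3 (t=14: DEL y): {x=14}
  after event 4 (t=21: SET x = 47): {x=47}
  after event 5 (t=24: DEC z by 11): {x=47, z=-11}
  after event 6 (t=30: SET z = 12): {x=47, z=12}
  after event 7 (t=34: SET z = 2): {x=47, z=2}
  after event 8 (t=44: SET x = -4): {x=-4, z=2}
  after event 9 (t=52: SET x = -5): {x=-5, z=2}
  after event 10 (t=54: SET y = 33): {x=-5, y=33, z=2}

Answer: {x=-5, y=33, z=2}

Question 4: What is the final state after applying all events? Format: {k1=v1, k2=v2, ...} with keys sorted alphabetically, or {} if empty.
  after event 1 (t=6: DEC y by 13): {y=-13}
  after event 2 (t=12: INC x by 14): {x=14, y=-13}
  after event 3 (t=14: DEL y): {x=14}
  after event 4 (t=21: SET x = 47): {x=47}
  after event 5 (t=24: DEC z by 11): {x=47, z=-11}
  after event 6 (t=30: SET z = 12): {x=47, z=12}
  after event 7 (t=34: SET z = 2): {x=47, z=2}
  after event 8 (t=44: SET x = -4): {x=-4, z=2}
  after event 9 (t=52: SET x = -5): {x=-5, z=2}
  after event 10 (t=54: SET y = 33): {x=-5, y=33, z=2}
  after event 11 (t=62: DEC y by 5): {x=-5, y=28, z=2}
  after event 12 (t=69: SET x = 14): {x=14, y=28, z=2}

Answer: {x=14, y=28, z=2}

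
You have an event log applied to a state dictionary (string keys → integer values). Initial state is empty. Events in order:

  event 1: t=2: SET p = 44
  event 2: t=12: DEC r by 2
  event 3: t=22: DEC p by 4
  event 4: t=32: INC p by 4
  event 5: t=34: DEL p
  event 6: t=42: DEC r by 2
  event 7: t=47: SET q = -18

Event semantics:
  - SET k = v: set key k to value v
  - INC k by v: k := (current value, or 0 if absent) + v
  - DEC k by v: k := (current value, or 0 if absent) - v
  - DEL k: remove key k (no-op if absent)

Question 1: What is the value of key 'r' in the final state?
Track key 'r' through all 7 events:
  event 1 (t=2: SET p = 44): r unchanged
  event 2 (t=12: DEC r by 2): r (absent) -> -2
  event 3 (t=22: DEC p by 4): r unchanged
  event 4 (t=32: INC p by 4): r unchanged
  event 5 (t=34: DEL p): r unchanged
  event 6 (t=42: DEC r by 2): r -2 -> -4
  event 7 (t=47: SET q = -18): r unchanged
Final: r = -4

Answer: -4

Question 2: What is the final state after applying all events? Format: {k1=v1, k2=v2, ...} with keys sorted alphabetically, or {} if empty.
  after event 1 (t=2: SET p = 44): {p=44}
  after event 2 (t=12: DEC r by 2): {p=44, r=-2}
  after event 3 (t=22: DEC p by 4): {p=40, r=-2}
  after event 4 (t=32: INC p by 4): {p=44, r=-2}
  after event 5 (t=34: DEL p): {r=-2}
  after event 6 (t=42: DEC r by 2): {r=-4}
  after event 7 (t=47: SET q = -18): {q=-18, r=-4}

Answer: {q=-18, r=-4}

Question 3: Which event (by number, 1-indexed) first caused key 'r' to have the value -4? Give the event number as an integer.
Answer: 6

Derivation:
Looking for first event where r becomes -4:
  event 2: r = -2
  event 3: r = -2
  event 4: r = -2
  event 5: r = -2
  event 6: r -2 -> -4  <-- first match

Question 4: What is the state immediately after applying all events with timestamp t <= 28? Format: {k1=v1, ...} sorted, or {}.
Answer: {p=40, r=-2}

Derivation:
Apply events with t <= 28 (3 events):
  after event 1 (t=2: SET p = 44): {p=44}
  after event 2 (t=12: DEC r by 2): {p=44, r=-2}
  after event 3 (t=22: DEC p by 4): {p=40, r=-2}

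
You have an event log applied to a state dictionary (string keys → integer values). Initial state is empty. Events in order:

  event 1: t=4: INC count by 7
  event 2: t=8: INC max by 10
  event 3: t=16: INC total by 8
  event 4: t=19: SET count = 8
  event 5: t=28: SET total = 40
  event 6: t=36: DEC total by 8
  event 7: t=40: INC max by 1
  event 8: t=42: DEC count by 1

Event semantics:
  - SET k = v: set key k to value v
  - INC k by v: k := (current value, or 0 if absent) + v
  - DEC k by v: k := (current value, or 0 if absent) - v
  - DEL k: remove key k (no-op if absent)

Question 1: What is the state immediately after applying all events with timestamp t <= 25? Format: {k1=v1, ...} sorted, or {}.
Apply events with t <= 25 (4 events):
  after event 1 (t=4: INC count by 7): {count=7}
  after event 2 (t=8: INC max by 10): {count=7, max=10}
  after event 3 (t=16: INC total by 8): {count=7, max=10, total=8}
  after event 4 (t=19: SET count = 8): {count=8, max=10, total=8}

Answer: {count=8, max=10, total=8}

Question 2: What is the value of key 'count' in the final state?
Track key 'count' through all 8 events:
  event 1 (t=4: INC count by 7): count (absent) -> 7
  event 2 (t=8: INC max by 10): count unchanged
  event 3 (t=16: INC total by 8): count unchanged
  event 4 (t=19: SET count = 8): count 7 -> 8
  event 5 (t=28: SET total = 40): count unchanged
  event 6 (t=36: DEC total by 8): count unchanged
  event 7 (t=40: INC max by 1): count unchanged
  event 8 (t=42: DEC count by 1): count 8 -> 7
Final: count = 7

Answer: 7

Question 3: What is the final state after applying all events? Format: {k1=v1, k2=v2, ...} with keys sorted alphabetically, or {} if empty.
Answer: {count=7, max=11, total=32}

Derivation:
  after event 1 (t=4: INC count by 7): {count=7}
  after event 2 (t=8: INC max by 10): {count=7, max=10}
  after event 3 (t=16: INC total by 8): {count=7, max=10, total=8}
  after event 4 (t=19: SET count = 8): {count=8, max=10, total=8}
  after event 5 (t=28: SET total = 40): {count=8, max=10, total=40}
  after event 6 (t=36: DEC total by 8): {count=8, max=10, total=32}
  after event 7 (t=40: INC max by 1): {count=8, max=11, total=32}
  after event 8 (t=42: DEC count by 1): {count=7, max=11, total=32}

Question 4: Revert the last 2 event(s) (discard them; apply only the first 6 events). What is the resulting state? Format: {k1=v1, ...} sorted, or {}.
Keep first 6 events (discard last 2):
  after event 1 (t=4: INC count by 7): {count=7}
  after event 2 (t=8: INC max by 10): {count=7, max=10}
  after event 3 (t=16: INC total by 8): {count=7, max=10, total=8}
  after event 4 (t=19: SET count = 8): {count=8, max=10, total=8}
  after event 5 (t=28: SET total = 40): {count=8, max=10, total=40}
  after event 6 (t=36: DEC total by 8): {count=8, max=10, total=32}

Answer: {count=8, max=10, total=32}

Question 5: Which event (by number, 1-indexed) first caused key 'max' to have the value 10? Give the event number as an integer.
Answer: 2

Derivation:
Looking for first event where max becomes 10:
  event 2: max (absent) -> 10  <-- first match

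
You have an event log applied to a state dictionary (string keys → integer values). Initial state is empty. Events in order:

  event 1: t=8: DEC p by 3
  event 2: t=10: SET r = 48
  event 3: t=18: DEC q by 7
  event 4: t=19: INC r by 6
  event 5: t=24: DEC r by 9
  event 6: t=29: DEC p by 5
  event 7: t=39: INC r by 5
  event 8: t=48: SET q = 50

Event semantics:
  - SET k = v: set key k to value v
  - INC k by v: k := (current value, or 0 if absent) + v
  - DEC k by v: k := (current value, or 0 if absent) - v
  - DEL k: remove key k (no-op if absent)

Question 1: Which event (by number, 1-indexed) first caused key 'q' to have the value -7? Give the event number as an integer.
Looking for first event where q becomes -7:
  event 3: q (absent) -> -7  <-- first match

Answer: 3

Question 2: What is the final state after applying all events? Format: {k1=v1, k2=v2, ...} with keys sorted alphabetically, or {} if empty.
  after event 1 (t=8: DEC p by 3): {p=-3}
  after event 2 (t=10: SET r = 48): {p=-3, r=48}
  after event 3 (t=18: DEC q by 7): {p=-3, q=-7, r=48}
  after event 4 (t=19: INC r by 6): {p=-3, q=-7, r=54}
  after event 5 (t=24: DEC r by 9): {p=-3, q=-7, r=45}
  after event 6 (t=29: DEC p by 5): {p=-8, q=-7, r=45}
  after event 7 (t=39: INC r by 5): {p=-8, q=-7, r=50}
  after event 8 (t=48: SET q = 50): {p=-8, q=50, r=50}

Answer: {p=-8, q=50, r=50}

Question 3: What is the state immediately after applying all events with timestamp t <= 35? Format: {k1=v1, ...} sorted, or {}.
Answer: {p=-8, q=-7, r=45}

Derivation:
Apply events with t <= 35 (6 events):
  after event 1 (t=8: DEC p by 3): {p=-3}
  after event 2 (t=10: SET r = 48): {p=-3, r=48}
  after event 3 (t=18: DEC q by 7): {p=-3, q=-7, r=48}
  after event 4 (t=19: INC r by 6): {p=-3, q=-7, r=54}
  after event 5 (t=24: DEC r by 9): {p=-3, q=-7, r=45}
  after event 6 (t=29: DEC p by 5): {p=-8, q=-7, r=45}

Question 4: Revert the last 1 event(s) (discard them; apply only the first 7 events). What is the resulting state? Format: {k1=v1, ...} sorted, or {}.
Keep first 7 events (discard last 1):
  after event 1 (t=8: DEC p by 3): {p=-3}
  after event 2 (t=10: SET r = 48): {p=-3, r=48}
  after event 3 (t=18: DEC q by 7): {p=-3, q=-7, r=48}
  after event 4 (t=19: INC r by 6): {p=-3, q=-7, r=54}
  after event 5 (t=24: DEC r by 9): {p=-3, q=-7, r=45}
  after event 6 (t=29: DEC p by 5): {p=-8, q=-7, r=45}
  after event 7 (t=39: INC r by 5): {p=-8, q=-7, r=50}

Answer: {p=-8, q=-7, r=50}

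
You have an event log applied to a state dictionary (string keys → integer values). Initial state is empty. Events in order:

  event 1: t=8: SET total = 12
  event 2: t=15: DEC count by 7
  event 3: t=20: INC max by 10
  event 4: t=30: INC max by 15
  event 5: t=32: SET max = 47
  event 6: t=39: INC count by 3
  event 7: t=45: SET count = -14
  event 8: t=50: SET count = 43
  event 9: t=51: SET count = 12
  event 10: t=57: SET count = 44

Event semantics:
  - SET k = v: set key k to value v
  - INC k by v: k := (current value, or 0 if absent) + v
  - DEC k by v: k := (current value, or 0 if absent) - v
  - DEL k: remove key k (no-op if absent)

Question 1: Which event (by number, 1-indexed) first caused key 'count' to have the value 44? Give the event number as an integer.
Looking for first event where count becomes 44:
  event 2: count = -7
  event 3: count = -7
  event 4: count = -7
  event 5: count = -7
  event 6: count = -4
  event 7: count = -14
  event 8: count = 43
  event 9: count = 12
  event 10: count 12 -> 44  <-- first match

Answer: 10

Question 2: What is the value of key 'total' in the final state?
Track key 'total' through all 10 events:
  event 1 (t=8: SET total = 12): total (absent) -> 12
  event 2 (t=15: DEC count by 7): total unchanged
  event 3 (t=20: INC max by 10): total unchanged
  event 4 (t=30: INC max by 15): total unchanged
  event 5 (t=32: SET max = 47): total unchanged
  event 6 (t=39: INC count by 3): total unchanged
  event 7 (t=45: SET count = -14): total unchanged
  event 8 (t=50: SET count = 43): total unchanged
  event 9 (t=51: SET count = 12): total unchanged
  event 10 (t=57: SET count = 44): total unchanged
Final: total = 12

Answer: 12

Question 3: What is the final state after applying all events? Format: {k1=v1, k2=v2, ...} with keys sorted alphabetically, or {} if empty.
  after event 1 (t=8: SET total = 12): {total=12}
  after event 2 (t=15: DEC count by 7): {count=-7, total=12}
  after event 3 (t=20: INC max by 10): {count=-7, max=10, total=12}
  after event 4 (t=30: INC max by 15): {count=-7, max=25, total=12}
  after event 5 (t=32: SET max = 47): {count=-7, max=47, total=12}
  after event 6 (t=39: INC count by 3): {count=-4, max=47, total=12}
  after event 7 (t=45: SET count = -14): {count=-14, max=47, total=12}
  after event 8 (t=50: SET count = 43): {count=43, max=47, total=12}
  after event 9 (t=51: SET count = 12): {count=12, max=47, total=12}
  after event 10 (t=57: SET count = 44): {count=44, max=47, total=12}

Answer: {count=44, max=47, total=12}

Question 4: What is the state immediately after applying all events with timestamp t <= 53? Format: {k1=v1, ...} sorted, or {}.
Apply events with t <= 53 (9 events):
  after event 1 (t=8: SET total = 12): {total=12}
  after event 2 (t=15: DEC count by 7): {count=-7, total=12}
  after event 3 (t=20: INC max by 10): {count=-7, max=10, total=12}
  after event 4 (t=30: INC max by 15): {count=-7, max=25, total=12}
  after event 5 (t=32: SET max = 47): {count=-7, max=47, total=12}
  after event 6 (t=39: INC count by 3): {count=-4, max=47, total=12}
  after event 7 (t=45: SET count = -14): {count=-14, max=47, total=12}
  after event 8 (t=50: SET count = 43): {count=43, max=47, total=12}
  after event 9 (t=51: SET count = 12): {count=12, max=47, total=12}

Answer: {count=12, max=47, total=12}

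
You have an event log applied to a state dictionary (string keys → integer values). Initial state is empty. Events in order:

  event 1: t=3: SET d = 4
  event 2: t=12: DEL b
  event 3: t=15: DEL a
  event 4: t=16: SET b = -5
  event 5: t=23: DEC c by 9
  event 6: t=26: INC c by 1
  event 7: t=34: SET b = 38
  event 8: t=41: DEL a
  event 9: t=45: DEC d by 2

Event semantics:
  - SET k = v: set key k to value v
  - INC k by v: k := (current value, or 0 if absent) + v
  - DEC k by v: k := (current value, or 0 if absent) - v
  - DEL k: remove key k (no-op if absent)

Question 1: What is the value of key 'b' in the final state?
Track key 'b' through all 9 events:
  event 1 (t=3: SET d = 4): b unchanged
  event 2 (t=12: DEL b): b (absent) -> (absent)
  event 3 (t=15: DEL a): b unchanged
  event 4 (t=16: SET b = -5): b (absent) -> -5
  event 5 (t=23: DEC c by 9): b unchanged
  event 6 (t=26: INC c by 1): b unchanged
  event 7 (t=34: SET b = 38): b -5 -> 38
  event 8 (t=41: DEL a): b unchanged
  event 9 (t=45: DEC d by 2): b unchanged
Final: b = 38

Answer: 38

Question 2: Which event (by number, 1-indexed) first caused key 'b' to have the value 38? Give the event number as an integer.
Answer: 7

Derivation:
Looking for first event where b becomes 38:
  event 4: b = -5
  event 5: b = -5
  event 6: b = -5
  event 7: b -5 -> 38  <-- first match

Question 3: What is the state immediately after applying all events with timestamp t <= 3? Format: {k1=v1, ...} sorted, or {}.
Apply events with t <= 3 (1 events):
  after event 1 (t=3: SET d = 4): {d=4}

Answer: {d=4}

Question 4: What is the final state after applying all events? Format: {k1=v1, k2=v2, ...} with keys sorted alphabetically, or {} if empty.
Answer: {b=38, c=-8, d=2}

Derivation:
  after event 1 (t=3: SET d = 4): {d=4}
  after event 2 (t=12: DEL b): {d=4}
  after event 3 (t=15: DEL a): {d=4}
  after event 4 (t=16: SET b = -5): {b=-5, d=4}
  after event 5 (t=23: DEC c by 9): {b=-5, c=-9, d=4}
  after event 6 (t=26: INC c by 1): {b=-5, c=-8, d=4}
  after event 7 (t=34: SET b = 38): {b=38, c=-8, d=4}
  after event 8 (t=41: DEL a): {b=38, c=-8, d=4}
  after event 9 (t=45: DEC d by 2): {b=38, c=-8, d=2}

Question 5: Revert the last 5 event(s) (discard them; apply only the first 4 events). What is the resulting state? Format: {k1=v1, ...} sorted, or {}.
Answer: {b=-5, d=4}

Derivation:
Keep first 4 events (discard last 5):
  after event 1 (t=3: SET d = 4): {d=4}
  after event 2 (t=12: DEL b): {d=4}
  after event 3 (t=15: DEL a): {d=4}
  after event 4 (t=16: SET b = -5): {b=-5, d=4}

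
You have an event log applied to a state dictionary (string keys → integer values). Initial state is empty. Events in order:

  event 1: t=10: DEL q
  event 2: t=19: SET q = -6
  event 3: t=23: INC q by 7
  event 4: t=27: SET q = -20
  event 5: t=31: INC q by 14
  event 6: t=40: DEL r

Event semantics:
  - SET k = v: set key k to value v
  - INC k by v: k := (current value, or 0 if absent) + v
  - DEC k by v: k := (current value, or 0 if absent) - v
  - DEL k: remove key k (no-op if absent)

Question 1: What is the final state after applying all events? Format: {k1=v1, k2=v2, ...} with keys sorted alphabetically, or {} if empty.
  after event 1 (t=10: DEL q): {}
  after event 2 (t=19: SET q = -6): {q=-6}
  after event 3 (t=23: INC q by 7): {q=1}
  after event 4 (t=27: SET q = -20): {q=-20}
  after event 5 (t=31: INC q by 14): {q=-6}
  after event 6 (t=40: DEL r): {q=-6}

Answer: {q=-6}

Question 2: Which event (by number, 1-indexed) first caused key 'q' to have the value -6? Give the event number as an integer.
Looking for first event where q becomes -6:
  event 2: q (absent) -> -6  <-- first match

Answer: 2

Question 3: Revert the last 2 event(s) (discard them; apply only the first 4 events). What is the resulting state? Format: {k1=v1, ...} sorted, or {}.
Keep first 4 events (discard last 2):
  after event 1 (t=10: DEL q): {}
  after event 2 (t=19: SET q = -6): {q=-6}
  after event 3 (t=23: INC q by 7): {q=1}
  after event 4 (t=27: SET q = -20): {q=-20}

Answer: {q=-20}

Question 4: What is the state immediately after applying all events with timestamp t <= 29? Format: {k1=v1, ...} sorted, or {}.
Answer: {q=-20}

Derivation:
Apply events with t <= 29 (4 events):
  after event 1 (t=10: DEL q): {}
  after event 2 (t=19: SET q = -6): {q=-6}
  after event 3 (t=23: INC q by 7): {q=1}
  after event 4 (t=27: SET q = -20): {q=-20}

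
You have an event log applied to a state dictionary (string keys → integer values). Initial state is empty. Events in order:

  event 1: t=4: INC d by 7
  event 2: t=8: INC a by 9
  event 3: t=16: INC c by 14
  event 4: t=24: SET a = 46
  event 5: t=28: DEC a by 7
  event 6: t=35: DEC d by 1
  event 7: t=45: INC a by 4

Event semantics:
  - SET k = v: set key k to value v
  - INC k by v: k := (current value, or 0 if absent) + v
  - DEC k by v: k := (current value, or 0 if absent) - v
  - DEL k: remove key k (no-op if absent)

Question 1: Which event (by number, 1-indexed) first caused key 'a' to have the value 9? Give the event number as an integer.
Looking for first event where a becomes 9:
  event 2: a (absent) -> 9  <-- first match

Answer: 2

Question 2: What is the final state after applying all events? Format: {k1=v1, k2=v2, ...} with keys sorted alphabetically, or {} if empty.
Answer: {a=43, c=14, d=6}

Derivation:
  after event 1 (t=4: INC d by 7): {d=7}
  after event 2 (t=8: INC a by 9): {a=9, d=7}
  after event 3 (t=16: INC c by 14): {a=9, c=14, d=7}
  after event 4 (t=24: SET a = 46): {a=46, c=14, d=7}
  after event 5 (t=28: DEC a by 7): {a=39, c=14, d=7}
  after event 6 (t=35: DEC d by 1): {a=39, c=14, d=6}
  after event 7 (t=45: INC a by 4): {a=43, c=14, d=6}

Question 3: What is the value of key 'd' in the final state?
Answer: 6

Derivation:
Track key 'd' through all 7 events:
  event 1 (t=4: INC d by 7): d (absent) -> 7
  event 2 (t=8: INC a by 9): d unchanged
  event 3 (t=16: INC c by 14): d unchanged
  event 4 (t=24: SET a = 46): d unchanged
  event 5 (t=28: DEC a by 7): d unchanged
  event 6 (t=35: DEC d by 1): d 7 -> 6
  event 7 (t=45: INC a by 4): d unchanged
Final: d = 6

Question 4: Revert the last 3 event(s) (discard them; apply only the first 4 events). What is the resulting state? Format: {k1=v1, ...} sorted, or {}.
Keep first 4 events (discard last 3):
  after event 1 (t=4: INC d by 7): {d=7}
  after event 2 (t=8: INC a by 9): {a=9, d=7}
  after event 3 (t=16: INC c by 14): {a=9, c=14, d=7}
  after event 4 (t=24: SET a = 46): {a=46, c=14, d=7}

Answer: {a=46, c=14, d=7}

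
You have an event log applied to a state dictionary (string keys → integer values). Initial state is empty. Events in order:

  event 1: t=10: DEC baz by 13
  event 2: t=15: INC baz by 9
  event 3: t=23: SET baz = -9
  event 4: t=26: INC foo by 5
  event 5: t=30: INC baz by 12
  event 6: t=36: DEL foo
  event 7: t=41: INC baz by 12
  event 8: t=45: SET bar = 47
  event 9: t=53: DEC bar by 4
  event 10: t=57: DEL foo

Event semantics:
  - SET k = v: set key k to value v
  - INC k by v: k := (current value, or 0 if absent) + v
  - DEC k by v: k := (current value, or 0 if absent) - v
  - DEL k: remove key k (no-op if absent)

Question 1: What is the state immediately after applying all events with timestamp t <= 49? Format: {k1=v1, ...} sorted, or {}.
Answer: {bar=47, baz=15}

Derivation:
Apply events with t <= 49 (8 events):
  after event 1 (t=10: DEC baz by 13): {baz=-13}
  after event 2 (t=15: INC baz by 9): {baz=-4}
  after event 3 (t=23: SET baz = -9): {baz=-9}
  after event 4 (t=26: INC foo by 5): {baz=-9, foo=5}
  after event 5 (t=30: INC baz by 12): {baz=3, foo=5}
  after event 6 (t=36: DEL foo): {baz=3}
  after event 7 (t=41: INC baz by 12): {baz=15}
  after event 8 (t=45: SET bar = 47): {bar=47, baz=15}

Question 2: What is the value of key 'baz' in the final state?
Answer: 15

Derivation:
Track key 'baz' through all 10 events:
  event 1 (t=10: DEC baz by 13): baz (absent) -> -13
  event 2 (t=15: INC baz by 9): baz -13 -> -4
  event 3 (t=23: SET baz = -9): baz -4 -> -9
  event 4 (t=26: INC foo by 5): baz unchanged
  event 5 (t=30: INC baz by 12): baz -9 -> 3
  event 6 (t=36: DEL foo): baz unchanged
  event 7 (t=41: INC baz by 12): baz 3 -> 15
  event 8 (t=45: SET bar = 47): baz unchanged
  event 9 (t=53: DEC bar by 4): baz unchanged
  event 10 (t=57: DEL foo): baz unchanged
Final: baz = 15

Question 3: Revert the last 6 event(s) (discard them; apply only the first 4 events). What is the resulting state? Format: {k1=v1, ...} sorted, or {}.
Answer: {baz=-9, foo=5}

Derivation:
Keep first 4 events (discard last 6):
  after event 1 (t=10: DEC baz by 13): {baz=-13}
  after event 2 (t=15: INC baz by 9): {baz=-4}
  after event 3 (t=23: SET baz = -9): {baz=-9}
  after event 4 (t=26: INC foo by 5): {baz=-9, foo=5}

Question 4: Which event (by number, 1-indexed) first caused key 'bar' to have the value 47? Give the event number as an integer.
Looking for first event where bar becomes 47:
  event 8: bar (absent) -> 47  <-- first match

Answer: 8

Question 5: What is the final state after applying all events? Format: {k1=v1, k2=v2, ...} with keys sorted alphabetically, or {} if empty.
Answer: {bar=43, baz=15}

Derivation:
  after event 1 (t=10: DEC baz by 13): {baz=-13}
  after event 2 (t=15: INC baz by 9): {baz=-4}
  after event 3 (t=23: SET baz = -9): {baz=-9}
  after event 4 (t=26: INC foo by 5): {baz=-9, foo=5}
  after event 5 (t=30: INC baz by 12): {baz=3, foo=5}
  after event 6 (t=36: DEL foo): {baz=3}
  after event 7 (t=41: INC baz by 12): {baz=15}
  after event 8 (t=45: SET bar = 47): {bar=47, baz=15}
  after event 9 (t=53: DEC bar by 4): {bar=43, baz=15}
  after event 10 (t=57: DEL foo): {bar=43, baz=15}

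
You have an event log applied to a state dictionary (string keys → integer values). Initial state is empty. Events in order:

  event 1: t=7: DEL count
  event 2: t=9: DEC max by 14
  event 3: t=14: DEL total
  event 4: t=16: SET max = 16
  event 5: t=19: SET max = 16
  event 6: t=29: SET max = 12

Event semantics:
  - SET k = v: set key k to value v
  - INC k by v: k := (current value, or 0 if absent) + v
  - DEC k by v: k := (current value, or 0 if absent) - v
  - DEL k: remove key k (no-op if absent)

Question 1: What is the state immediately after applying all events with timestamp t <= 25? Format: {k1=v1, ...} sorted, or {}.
Answer: {max=16}

Derivation:
Apply events with t <= 25 (5 events):
  after event 1 (t=7: DEL count): {}
  after event 2 (t=9: DEC max by 14): {max=-14}
  after event 3 (t=14: DEL total): {max=-14}
  after event 4 (t=16: SET max = 16): {max=16}
  after event 5 (t=19: SET max = 16): {max=16}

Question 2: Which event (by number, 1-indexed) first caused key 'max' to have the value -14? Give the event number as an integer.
Answer: 2

Derivation:
Looking for first event where max becomes -14:
  event 2: max (absent) -> -14  <-- first match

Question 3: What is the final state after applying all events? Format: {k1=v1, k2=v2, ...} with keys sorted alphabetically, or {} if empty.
  after event 1 (t=7: DEL count): {}
  after event 2 (t=9: DEC max by 14): {max=-14}
  after event 3 (t=14: DEL total): {max=-14}
  after event 4 (t=16: SET max = 16): {max=16}
  after event 5 (t=19: SET max = 16): {max=16}
  after event 6 (t=29: SET max = 12): {max=12}

Answer: {max=12}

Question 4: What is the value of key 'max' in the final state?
Answer: 12

Derivation:
Track key 'max' through all 6 events:
  event 1 (t=7: DEL count): max unchanged
  event 2 (t=9: DEC max by 14): max (absent) -> -14
  event 3 (t=14: DEL total): max unchanged
  event 4 (t=16: SET max = 16): max -14 -> 16
  event 5 (t=19: SET max = 16): max 16 -> 16
  event 6 (t=29: SET max = 12): max 16 -> 12
Final: max = 12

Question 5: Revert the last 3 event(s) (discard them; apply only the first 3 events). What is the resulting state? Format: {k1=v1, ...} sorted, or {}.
Keep first 3 events (discard last 3):
  after event 1 (t=7: DEL count): {}
  after event 2 (t=9: DEC max by 14): {max=-14}
  after event 3 (t=14: DEL total): {max=-14}

Answer: {max=-14}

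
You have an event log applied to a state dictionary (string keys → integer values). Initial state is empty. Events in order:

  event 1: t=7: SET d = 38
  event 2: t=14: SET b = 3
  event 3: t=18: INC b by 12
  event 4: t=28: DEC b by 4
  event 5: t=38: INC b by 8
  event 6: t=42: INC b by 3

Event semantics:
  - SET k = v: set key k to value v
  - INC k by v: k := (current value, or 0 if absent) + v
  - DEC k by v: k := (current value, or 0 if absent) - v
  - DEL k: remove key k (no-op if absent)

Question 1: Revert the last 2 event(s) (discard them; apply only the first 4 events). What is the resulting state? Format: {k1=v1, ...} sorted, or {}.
Keep first 4 events (discard last 2):
  after event 1 (t=7: SET d = 38): {d=38}
  after event 2 (t=14: SET b = 3): {b=3, d=38}
  after event 3 (t=18: INC b by 12): {b=15, d=38}
  after event 4 (t=28: DEC b by 4): {b=11, d=38}

Answer: {b=11, d=38}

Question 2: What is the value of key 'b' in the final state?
Track key 'b' through all 6 events:
  event 1 (t=7: SET d = 38): b unchanged
  event 2 (t=14: SET b = 3): b (absent) -> 3
  event 3 (t=18: INC b by 12): b 3 -> 15
  event 4 (t=28: DEC b by 4): b 15 -> 11
  event 5 (t=38: INC b by 8): b 11 -> 19
  event 6 (t=42: INC b by 3): b 19 -> 22
Final: b = 22

Answer: 22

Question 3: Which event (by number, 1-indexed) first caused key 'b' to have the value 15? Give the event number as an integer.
Answer: 3

Derivation:
Looking for first event where b becomes 15:
  event 2: b = 3
  event 3: b 3 -> 15  <-- first match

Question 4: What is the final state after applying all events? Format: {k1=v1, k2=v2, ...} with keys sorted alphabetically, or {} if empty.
Answer: {b=22, d=38}

Derivation:
  after event 1 (t=7: SET d = 38): {d=38}
  after event 2 (t=14: SET b = 3): {b=3, d=38}
  after event 3 (t=18: INC b by 12): {b=15, d=38}
  after event 4 (t=28: DEC b by 4): {b=11, d=38}
  after event 5 (t=38: INC b by 8): {b=19, d=38}
  after event 6 (t=42: INC b by 3): {b=22, d=38}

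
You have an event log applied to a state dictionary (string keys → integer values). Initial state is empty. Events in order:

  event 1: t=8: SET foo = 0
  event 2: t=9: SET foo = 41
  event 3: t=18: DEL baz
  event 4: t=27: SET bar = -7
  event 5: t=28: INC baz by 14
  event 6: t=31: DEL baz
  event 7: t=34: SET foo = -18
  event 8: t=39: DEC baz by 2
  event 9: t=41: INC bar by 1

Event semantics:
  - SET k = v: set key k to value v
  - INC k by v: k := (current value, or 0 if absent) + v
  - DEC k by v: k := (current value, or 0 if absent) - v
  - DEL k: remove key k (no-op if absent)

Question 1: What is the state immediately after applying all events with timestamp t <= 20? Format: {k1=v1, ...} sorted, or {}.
Apply events with t <= 20 (3 events):
  after event 1 (t=8: SET foo = 0): {foo=0}
  after event 2 (t=9: SET foo = 41): {foo=41}
  after event 3 (t=18: DEL baz): {foo=41}

Answer: {foo=41}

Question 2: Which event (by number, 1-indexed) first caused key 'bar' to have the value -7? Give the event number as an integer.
Looking for first event where bar becomes -7:
  event 4: bar (absent) -> -7  <-- first match

Answer: 4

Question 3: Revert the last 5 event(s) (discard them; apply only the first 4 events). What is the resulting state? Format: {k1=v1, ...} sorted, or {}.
Answer: {bar=-7, foo=41}

Derivation:
Keep first 4 events (discard last 5):
  after event 1 (t=8: SET foo = 0): {foo=0}
  after event 2 (t=9: SET foo = 41): {foo=41}
  after event 3 (t=18: DEL baz): {foo=41}
  after event 4 (t=27: SET bar = -7): {bar=-7, foo=41}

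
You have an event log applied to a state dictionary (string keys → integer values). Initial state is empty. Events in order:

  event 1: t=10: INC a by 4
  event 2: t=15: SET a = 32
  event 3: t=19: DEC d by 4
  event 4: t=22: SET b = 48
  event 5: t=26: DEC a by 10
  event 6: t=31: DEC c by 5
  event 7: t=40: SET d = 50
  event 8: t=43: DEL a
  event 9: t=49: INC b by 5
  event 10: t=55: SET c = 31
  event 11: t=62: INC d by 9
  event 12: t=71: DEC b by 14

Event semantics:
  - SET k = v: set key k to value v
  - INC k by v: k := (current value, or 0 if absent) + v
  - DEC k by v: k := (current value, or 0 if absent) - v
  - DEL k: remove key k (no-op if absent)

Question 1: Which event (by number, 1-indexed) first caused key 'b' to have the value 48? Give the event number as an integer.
Answer: 4

Derivation:
Looking for first event where b becomes 48:
  event 4: b (absent) -> 48  <-- first match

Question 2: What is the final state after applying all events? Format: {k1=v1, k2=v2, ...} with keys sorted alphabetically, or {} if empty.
Answer: {b=39, c=31, d=59}

Derivation:
  after event 1 (t=10: INC a by 4): {a=4}
  after event 2 (t=15: SET a = 32): {a=32}
  after event 3 (t=19: DEC d by 4): {a=32, d=-4}
  after event 4 (t=22: SET b = 48): {a=32, b=48, d=-4}
  after event 5 (t=26: DEC a by 10): {a=22, b=48, d=-4}
  after event 6 (t=31: DEC c by 5): {a=22, b=48, c=-5, d=-4}
  after event 7 (t=40: SET d = 50): {a=22, b=48, c=-5, d=50}
  after event 8 (t=43: DEL a): {b=48, c=-5, d=50}
  after event 9 (t=49: INC b by 5): {b=53, c=-5, d=50}
  after event 10 (t=55: SET c = 31): {b=53, c=31, d=50}
  after event 11 (t=62: INC d by 9): {b=53, c=31, d=59}
  after event 12 (t=71: DEC b by 14): {b=39, c=31, d=59}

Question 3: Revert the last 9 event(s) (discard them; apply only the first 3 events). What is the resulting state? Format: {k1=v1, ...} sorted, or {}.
Keep first 3 events (discard last 9):
  after event 1 (t=10: INC a by 4): {a=4}
  after event 2 (t=15: SET a = 32): {a=32}
  after event 3 (t=19: DEC d by 4): {a=32, d=-4}

Answer: {a=32, d=-4}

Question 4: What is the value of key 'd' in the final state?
Answer: 59

Derivation:
Track key 'd' through all 12 events:
  event 1 (t=10: INC a by 4): d unchanged
  event 2 (t=15: SET a = 32): d unchanged
  event 3 (t=19: DEC d by 4): d (absent) -> -4
  event 4 (t=22: SET b = 48): d unchanged
  event 5 (t=26: DEC a by 10): d unchanged
  event 6 (t=31: DEC c by 5): d unchanged
  event 7 (t=40: SET d = 50): d -4 -> 50
  event 8 (t=43: DEL a): d unchanged
  event 9 (t=49: INC b by 5): d unchanged
  event 10 (t=55: SET c = 31): d unchanged
  event 11 (t=62: INC d by 9): d 50 -> 59
  event 12 (t=71: DEC b by 14): d unchanged
Final: d = 59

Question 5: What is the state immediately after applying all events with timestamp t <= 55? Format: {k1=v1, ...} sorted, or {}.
Answer: {b=53, c=31, d=50}

Derivation:
Apply events with t <= 55 (10 events):
  after event 1 (t=10: INC a by 4): {a=4}
  after event 2 (t=15: SET a = 32): {a=32}
  after event 3 (t=19: DEC d by 4): {a=32, d=-4}
  after event 4 (t=22: SET b = 48): {a=32, b=48, d=-4}
  after event 5 (t=26: DEC a by 10): {a=22, b=48, d=-4}
  after event 6 (t=31: DEC c by 5): {a=22, b=48, c=-5, d=-4}
  after event 7 (t=40: SET d = 50): {a=22, b=48, c=-5, d=50}
  after event 8 (t=43: DEL a): {b=48, c=-5, d=50}
  after event 9 (t=49: INC b by 5): {b=53, c=-5, d=50}
  after event 10 (t=55: SET c = 31): {b=53, c=31, d=50}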